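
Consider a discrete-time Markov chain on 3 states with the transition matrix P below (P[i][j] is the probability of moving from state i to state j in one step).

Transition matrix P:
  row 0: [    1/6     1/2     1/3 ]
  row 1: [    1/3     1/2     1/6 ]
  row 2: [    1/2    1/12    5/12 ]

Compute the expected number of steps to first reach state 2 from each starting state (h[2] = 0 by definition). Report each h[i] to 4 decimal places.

h = [4.0000, 4.6667, 0.0000]

First-step conditioning: h[2] = 0; for i ≠ 2, h[i] = 1 + Σ_k P[i][k]·h[k].
  h[0] = 1 + 1/6·h[0] + 1/2·h[1]
  h[1] = 1 + 1/3·h[0] + 1/2·h[1]
Solving the 2×2 linear system over states ≠ 2 gives exactly h = [4, 14/3, 0] (h[2] = 0 is the target).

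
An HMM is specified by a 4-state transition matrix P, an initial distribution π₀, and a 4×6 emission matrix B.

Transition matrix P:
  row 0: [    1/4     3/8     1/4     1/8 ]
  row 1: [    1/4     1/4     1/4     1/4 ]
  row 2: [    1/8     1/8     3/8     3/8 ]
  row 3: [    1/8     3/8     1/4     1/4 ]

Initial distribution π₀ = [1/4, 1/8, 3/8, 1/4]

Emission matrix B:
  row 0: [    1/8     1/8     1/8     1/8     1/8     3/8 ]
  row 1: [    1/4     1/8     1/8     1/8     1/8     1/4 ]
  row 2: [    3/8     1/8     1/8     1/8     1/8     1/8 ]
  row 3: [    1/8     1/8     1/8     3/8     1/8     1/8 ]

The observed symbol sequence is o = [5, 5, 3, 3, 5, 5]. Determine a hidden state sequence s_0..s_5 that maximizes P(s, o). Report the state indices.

t=0: δ = [9.375e-02, 3.125e-02, 4.688e-02, 3.125e-02]  (obs o_0=5)
t=1: δ = [8.789e-03, 8.789e-03, 2.930e-03, 2.197e-03]  ψ = [0, 0, 0, 2]  (obs o_1=5)
t=2: δ = [2.747e-04, 4.120e-04, 2.747e-04, 8.240e-04]  ψ = [0, 0, 0, 1]  (obs o_2=3)
t=3: δ = [1.287e-05, 3.862e-05, 2.575e-05, 7.725e-05]  ψ = [1, 3, 3, 3]  (obs o_3=3)
t=4: δ = [3.621e-06, 7.242e-06, 2.414e-06, 2.414e-06]  ψ = [1, 3, 3, 3]  (obs o_4=5)
t=5: δ = [6.789e-07, 4.526e-07, 2.263e-07, 2.263e-07]  ψ = [1, 1, 1, 1]  (obs o_5=5)
backtrack: best end state = 0; path = [0, 1, 3, 3, 1, 0]

path = [0, 1, 3, 3, 1, 0]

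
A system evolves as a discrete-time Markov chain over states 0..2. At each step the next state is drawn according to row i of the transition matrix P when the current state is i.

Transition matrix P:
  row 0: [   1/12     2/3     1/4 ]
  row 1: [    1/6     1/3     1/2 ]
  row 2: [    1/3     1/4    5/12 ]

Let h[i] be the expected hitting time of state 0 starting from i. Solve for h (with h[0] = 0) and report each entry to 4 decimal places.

First-step conditioning: h[0] = 0; for i ≠ 0, h[i] = 1 + Σ_k P[i][k]·h[k].
  h[1] = 1 + 1/3·h[1] + 1/2·h[2]
  h[2] = 1 + 1/4·h[1] + 5/12·h[2]
Solving the 2×2 linear system over states ≠ 0 gives exactly h = [0, 78/19, 66/19] (h[0] = 0 is the target).

h = [0.0000, 4.1053, 3.4737]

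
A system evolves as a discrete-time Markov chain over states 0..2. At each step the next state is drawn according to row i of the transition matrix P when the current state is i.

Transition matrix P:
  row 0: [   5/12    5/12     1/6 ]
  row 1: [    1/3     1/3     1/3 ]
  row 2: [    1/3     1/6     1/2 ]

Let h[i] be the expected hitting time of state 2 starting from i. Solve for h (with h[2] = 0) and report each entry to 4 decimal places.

First-step conditioning: h[2] = 0; for i ≠ 2, h[i] = 1 + Σ_k P[i][k]·h[k].
  h[0] = 1 + 5/12·h[0] + 5/12·h[1]
  h[1] = 1 + 1/3·h[0] + 1/3·h[1]
Solving the 2×2 linear system over states ≠ 2 gives exactly h = [13/3, 11/3, 0] (h[2] = 0 is the target).

h = [4.3333, 3.6667, 0.0000]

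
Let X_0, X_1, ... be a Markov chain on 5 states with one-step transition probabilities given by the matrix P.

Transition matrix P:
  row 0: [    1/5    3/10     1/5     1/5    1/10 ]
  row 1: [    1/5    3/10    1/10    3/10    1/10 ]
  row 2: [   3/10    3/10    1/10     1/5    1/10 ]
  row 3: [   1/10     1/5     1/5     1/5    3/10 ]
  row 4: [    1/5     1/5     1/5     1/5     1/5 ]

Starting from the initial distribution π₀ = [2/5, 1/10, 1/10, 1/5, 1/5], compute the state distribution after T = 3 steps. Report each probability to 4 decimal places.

t=0: π = [0.4000, 0.1000, 0.1000, 0.2000, 0.2000]
t=1: π = [0.1900, 0.2600, 0.1800, 0.2100, 0.1600]
t=2: π = [0.1970, 0.2630, 0.1560, 0.2260, 0.1580]
t=3: π = [0.1930, 0.2616, 0.1581, 0.2263, 0.1610]

π = [0.1930, 0.2616, 0.1581, 0.2263, 0.1610]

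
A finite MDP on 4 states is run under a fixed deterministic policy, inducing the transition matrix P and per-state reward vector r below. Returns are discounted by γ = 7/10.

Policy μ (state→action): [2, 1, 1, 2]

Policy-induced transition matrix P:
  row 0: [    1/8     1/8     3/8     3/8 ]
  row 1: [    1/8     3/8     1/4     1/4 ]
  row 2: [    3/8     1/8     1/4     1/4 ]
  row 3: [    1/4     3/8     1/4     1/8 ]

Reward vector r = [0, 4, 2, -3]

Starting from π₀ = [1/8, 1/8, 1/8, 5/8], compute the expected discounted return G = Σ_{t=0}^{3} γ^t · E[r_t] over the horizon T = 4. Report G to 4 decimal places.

t=0: π = [0.1250, 0.1250, 0.1250, 0.6250], E[r] = -1.1250, γ^t·E[r] = -1.125000, running G = -1.125000
t=1: π = [0.2344, 0.3125, 0.2656, 0.1875], E[r] = 1.2188, γ^t·E[r] = 0.853125, running G = -0.271875
t=2: π = [0.2148, 0.2500, 0.2793, 0.2559], E[r] = 0.7910, γ^t·E[r] = 0.387598, running G = 0.115723
t=3: π = [0.2268, 0.2515, 0.2769, 0.2449], E[r] = 0.8250, γ^t·E[r] = 0.282958, running G = 0.398681

G = 0.3987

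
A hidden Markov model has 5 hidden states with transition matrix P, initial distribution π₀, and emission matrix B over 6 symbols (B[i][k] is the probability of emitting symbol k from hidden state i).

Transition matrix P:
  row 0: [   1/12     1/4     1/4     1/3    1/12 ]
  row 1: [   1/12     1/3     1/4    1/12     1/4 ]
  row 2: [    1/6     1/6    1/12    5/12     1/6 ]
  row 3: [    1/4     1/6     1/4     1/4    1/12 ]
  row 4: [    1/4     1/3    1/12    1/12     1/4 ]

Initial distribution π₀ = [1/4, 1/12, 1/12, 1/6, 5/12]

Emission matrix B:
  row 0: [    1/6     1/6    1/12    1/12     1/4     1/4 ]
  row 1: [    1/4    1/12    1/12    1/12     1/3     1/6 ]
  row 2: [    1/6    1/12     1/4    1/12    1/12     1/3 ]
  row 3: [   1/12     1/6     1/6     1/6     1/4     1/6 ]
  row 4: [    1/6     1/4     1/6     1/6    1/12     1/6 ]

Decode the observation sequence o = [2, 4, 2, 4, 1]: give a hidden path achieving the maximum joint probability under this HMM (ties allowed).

path = [4, 1, 4, 1, 4]

t=0: δ = [2.083e-02, 6.944e-03, 2.083e-02, 2.778e-02, 6.944e-02]  (obs o_0=2)
t=1: δ = [4.340e-03, 7.716e-03, 5.787e-04, 2.170e-03, 1.447e-03]  ψ = [4, 4, 3, 2, 4]  (obs o_1=4)
t=2: δ = [5.358e-05, 2.143e-04, 4.823e-04, 2.411e-04, 3.215e-04]  ψ = [1, 1, 1, 0, 1]  (obs o_2=2)
t=3: δ = [2.009e-05, 3.572e-05, 5.023e-06, 5.023e-05, 6.698e-06]  ψ = [2, 4, 3, 2, 2]  (obs o_3=4)
t=4: δ = [2.093e-06, 9.923e-07, 1.047e-06, 2.093e-06, 2.233e-06]  ψ = [3, 1, 3, 3, 1]  (obs o_4=1)
backtrack: best end state = 4; path = [4, 1, 4, 1, 4]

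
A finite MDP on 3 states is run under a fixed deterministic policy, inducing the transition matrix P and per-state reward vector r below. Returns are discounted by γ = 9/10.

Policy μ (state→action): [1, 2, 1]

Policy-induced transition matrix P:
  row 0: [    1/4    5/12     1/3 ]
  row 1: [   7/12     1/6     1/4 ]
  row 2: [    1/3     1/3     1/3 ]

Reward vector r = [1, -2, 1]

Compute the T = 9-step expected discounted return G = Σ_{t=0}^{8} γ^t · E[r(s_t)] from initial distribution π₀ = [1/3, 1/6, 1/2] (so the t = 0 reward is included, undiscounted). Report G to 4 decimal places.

G = 0.7717

t=0: π = [0.3333, 0.1667, 0.5000], E[r] = 0.5000, γ^t·E[r] = 0.500000, running G = 0.500000
t=1: π = [0.3472, 0.3333, 0.3194], E[r] = 0.0000, γ^t·E[r] = 0.000000, running G = 0.500000
t=2: π = [0.3877, 0.3067, 0.3056], E[r] = 0.0799, γ^t·E[r] = 0.064688, running G = 0.564688
t=3: π = [0.3777, 0.3145, 0.3078], E[r] = 0.0564, γ^t·E[r] = 0.041133, running G = 0.605820
t=4: π = [0.3805, 0.3124, 0.3071], E[r] = 0.0628, γ^t·E[r] = 0.041228, running G = 0.647048
t=5: π = [0.3797, 0.3130, 0.3073], E[r] = 0.0611, γ^t·E[r] = 0.036062, running G = 0.683110
t=6: π = [0.3799, 0.3128, 0.3073], E[r] = 0.0616, γ^t·E[r] = 0.032714, running G = 0.715824
t=7: π = [0.3799, 0.3129, 0.3073], E[r] = 0.0614, γ^t·E[r] = 0.029379, running G = 0.745203
t=8: π = [0.3799, 0.3128, 0.3073], E[r] = 0.0615, γ^t·E[r] = 0.026457, running G = 0.771660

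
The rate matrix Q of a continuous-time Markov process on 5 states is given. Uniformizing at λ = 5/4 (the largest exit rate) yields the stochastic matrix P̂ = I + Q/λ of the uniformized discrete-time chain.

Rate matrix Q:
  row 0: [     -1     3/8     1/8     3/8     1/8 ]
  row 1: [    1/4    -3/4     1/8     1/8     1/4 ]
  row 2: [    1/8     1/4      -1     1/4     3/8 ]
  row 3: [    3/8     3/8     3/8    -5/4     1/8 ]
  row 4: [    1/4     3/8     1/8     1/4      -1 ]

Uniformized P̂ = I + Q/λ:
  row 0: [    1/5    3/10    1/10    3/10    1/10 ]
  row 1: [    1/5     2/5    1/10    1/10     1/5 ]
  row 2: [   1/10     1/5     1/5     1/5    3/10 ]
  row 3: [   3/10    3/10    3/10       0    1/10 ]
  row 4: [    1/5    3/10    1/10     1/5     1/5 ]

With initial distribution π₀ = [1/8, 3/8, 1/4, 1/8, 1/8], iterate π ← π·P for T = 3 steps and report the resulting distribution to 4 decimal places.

t=0: π = [0.1250, 0.3750, 0.2500, 0.1250, 0.1250]
t=1: π = [0.1875, 0.3125, 0.1500, 0.1500, 0.2000]
t=2: π = [0.2000, 0.3163, 0.1450, 0.1575, 0.1813]
t=3: π = [0.2013, 0.3171, 0.1460, 0.1569, 0.1788]

π = [0.2013, 0.3171, 0.1460, 0.1569, 0.1788]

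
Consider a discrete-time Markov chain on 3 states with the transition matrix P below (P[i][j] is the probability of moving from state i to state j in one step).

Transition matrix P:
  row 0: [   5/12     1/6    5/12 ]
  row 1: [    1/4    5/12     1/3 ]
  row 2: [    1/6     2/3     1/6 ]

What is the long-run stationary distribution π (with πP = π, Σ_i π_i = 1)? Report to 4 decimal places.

Balance equations π_j = Σ_i π_i·P[i][j]:
  π_0 = 5/12·π_0 + 1/4·π_1 + 1/6·π_2
  π_1 = 1/6·π_0 + 5/12·π_1 + 2/3·π_2
  normalize: π_0 + π_1 + π_2 = 1
Solving the linear system gives exactly π = [38/141, 20/47, 43/141].

π = [0.2695, 0.4255, 0.3050]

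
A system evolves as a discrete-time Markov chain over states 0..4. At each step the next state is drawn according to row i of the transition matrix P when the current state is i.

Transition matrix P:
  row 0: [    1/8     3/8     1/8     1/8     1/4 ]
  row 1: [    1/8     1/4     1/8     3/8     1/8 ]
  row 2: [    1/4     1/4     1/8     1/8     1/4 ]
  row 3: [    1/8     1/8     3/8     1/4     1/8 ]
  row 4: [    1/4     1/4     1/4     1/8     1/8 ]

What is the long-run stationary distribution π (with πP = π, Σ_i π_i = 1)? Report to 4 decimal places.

π = [0.1714, 0.2448, 0.1996, 0.2128, 0.1714]

Balance equations π_j = Σ_i π_i·P[i][j]:
  π_0 = 1/8·π_0 + 1/8·π_1 + 1/4·π_2 + 1/8·π_3 + 1/4·π_4
  π_1 = 3/8·π_0 + 1/4·π_1 + 1/4·π_2 + 1/8·π_3 + 1/4·π_4
  π_2 = 1/8·π_0 + 1/8·π_1 + 1/8·π_2 + 3/8·π_3 + 1/4·π_4
  π_3 = 1/8·π_0 + 3/8·π_1 + 1/8·π_2 + 1/4·π_3 + 1/8·π_4
  normalize: π_0 + π_1 + π_2 + π_3 + π_4 = 1
Solving the linear system gives exactly π = [91/531, 130/531, 106/531, 113/531, 91/531].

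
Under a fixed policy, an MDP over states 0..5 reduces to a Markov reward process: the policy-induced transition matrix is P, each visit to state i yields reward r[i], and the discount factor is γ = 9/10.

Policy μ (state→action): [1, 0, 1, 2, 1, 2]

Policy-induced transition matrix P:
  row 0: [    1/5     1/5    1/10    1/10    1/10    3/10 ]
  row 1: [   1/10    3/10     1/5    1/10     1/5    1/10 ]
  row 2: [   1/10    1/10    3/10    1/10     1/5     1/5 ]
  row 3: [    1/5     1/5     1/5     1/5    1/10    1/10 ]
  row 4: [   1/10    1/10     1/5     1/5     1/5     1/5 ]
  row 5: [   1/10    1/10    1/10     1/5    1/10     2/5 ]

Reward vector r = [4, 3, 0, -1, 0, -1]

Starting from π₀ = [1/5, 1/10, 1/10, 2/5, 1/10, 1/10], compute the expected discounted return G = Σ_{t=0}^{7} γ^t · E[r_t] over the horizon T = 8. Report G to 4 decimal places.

G = 3.7198

t=0: π = [0.2000, 0.1000, 0.1000, 0.4000, 0.1000, 0.1000], E[r] = 0.6000, γ^t·E[r] = 0.600000, running G = 0.600000
t=1: π = [0.1600, 0.1800, 0.1800, 0.1600, 0.1300, 0.1900], E[r] = 0.8300, γ^t·E[r] = 0.747000, running G = 1.347000
t=2: π = [0.1320, 0.1680, 0.1830, 0.1480, 0.1490, 0.2200], E[r] = 0.6640, γ^t·E[r] = 0.537840, running G = 1.884840
t=3: π = [0.1280, 0.1616, 0.1831, 0.1517, 0.1500, 0.2256], E[r] = 0.6195, γ^t·E[r] = 0.451616, running G = 2.336456
t=4: π = [0.1280, 0.1603, 0.1830, 0.1527, 0.1495, 0.2266], E[r] = 0.6134, γ^t·E[r] = 0.402471, running G = 2.738927
t=5: π = [0.1281, 0.1601, 0.1828, 0.1529, 0.1493, 0.2268], E[r] = 0.6130, γ^t·E[r] = 0.361954, running G = 3.100881
t=6: π = [0.1281, 0.1601, 0.1828, 0.1529, 0.1492, 0.2269], E[r] = 0.6130, γ^t·E[r] = 0.325761, running G = 3.426641
t=7: π = [0.1281, 0.1601, 0.1828, 0.1529, 0.1492, 0.2269], E[r] = 0.6130, γ^t·E[r] = 0.293189, running G = 3.719830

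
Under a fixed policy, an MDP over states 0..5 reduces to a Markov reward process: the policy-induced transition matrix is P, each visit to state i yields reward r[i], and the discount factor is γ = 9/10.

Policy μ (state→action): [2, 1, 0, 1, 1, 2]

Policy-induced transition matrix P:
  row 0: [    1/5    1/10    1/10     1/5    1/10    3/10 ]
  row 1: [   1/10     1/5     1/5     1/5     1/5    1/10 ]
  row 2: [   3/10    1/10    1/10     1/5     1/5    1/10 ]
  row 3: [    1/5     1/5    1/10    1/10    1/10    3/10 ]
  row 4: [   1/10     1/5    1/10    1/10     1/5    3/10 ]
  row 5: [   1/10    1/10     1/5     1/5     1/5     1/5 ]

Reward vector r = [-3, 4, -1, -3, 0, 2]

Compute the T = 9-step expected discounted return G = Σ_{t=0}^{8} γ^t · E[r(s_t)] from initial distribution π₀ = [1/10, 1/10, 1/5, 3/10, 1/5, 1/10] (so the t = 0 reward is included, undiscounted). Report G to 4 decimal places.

G = -1.1606

t=0: π = [0.1000, 0.1000, 0.2000, 0.3000, 0.2000, 0.1000], E[r] = -0.8000, γ^t·E[r] = -0.800000, running G = -0.800000
t=1: π = [0.1800, 0.1600, 0.1200, 0.1500, 0.1600, 0.2300], E[r] = -0.0100, γ^t·E[r] = -0.009000, running G = -0.809000
t=2: π = [0.1570, 0.1470, 0.1390, 0.1690, 0.1670, 0.2210], E[r] = -0.0870, γ^t·E[r] = -0.070470, running G = -0.879470
t=3: π = [0.1604, 0.1483, 0.1368, 0.1664, 0.1674, 0.2207], E[r] = -0.0826, γ^t·E[r] = -0.060215, running G = -0.939685
t=4: π = [0.1600, 0.1482, 0.1369, 0.1666, 0.1673, 0.2209], E[r] = -0.0822, γ^t·E[r] = -0.053945, running G = -0.993630
t=5: π = [0.1600, 0.1482, 0.1369, 0.1666, 0.1673, 0.2209], E[r] = -0.0822, γ^t·E[r] = -0.048558, running G = -1.042188
t=6: π = [0.1600, 0.1482, 0.1369, 0.1666, 0.1673, 0.2209], E[r] = -0.0822, γ^t·E[r] = -0.043704, running G = -1.085893
t=7: π = [0.1600, 0.1482, 0.1369, 0.1666, 0.1673, 0.2209], E[r] = -0.0822, γ^t·E[r] = -0.039333, running G = -1.125225
t=8: π = [0.1600, 0.1482, 0.1369, 0.1666, 0.1673, 0.2209], E[r] = -0.0822, γ^t·E[r] = -0.035400, running G = -1.160625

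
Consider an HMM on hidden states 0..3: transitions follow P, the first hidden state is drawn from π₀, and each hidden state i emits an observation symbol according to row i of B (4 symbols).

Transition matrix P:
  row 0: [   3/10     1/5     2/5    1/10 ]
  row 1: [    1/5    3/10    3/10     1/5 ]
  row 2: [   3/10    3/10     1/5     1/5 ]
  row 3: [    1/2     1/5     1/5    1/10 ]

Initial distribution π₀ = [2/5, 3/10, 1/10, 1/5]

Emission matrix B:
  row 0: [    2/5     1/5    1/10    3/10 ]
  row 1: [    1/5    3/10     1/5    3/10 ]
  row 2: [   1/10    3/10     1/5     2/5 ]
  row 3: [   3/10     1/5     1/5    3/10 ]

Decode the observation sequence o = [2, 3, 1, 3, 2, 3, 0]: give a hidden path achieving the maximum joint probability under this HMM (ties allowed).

t=0: δ = [4.000e-02, 6.000e-02, 2.000e-02, 4.000e-02]  (obs o_0=2)
t=1: δ = [6.000e-03, 5.400e-03, 7.200e-03, 3.600e-03]  ψ = [3, 1, 1, 1]  (obs o_1=3)
t=2: δ = [4.320e-04, 6.480e-04, 7.200e-04, 2.880e-04]  ψ = [2, 2, 0, 2]  (obs o_2=1)
t=3: δ = [6.480e-05, 6.480e-05, 7.776e-05, 4.320e-05]  ψ = [2, 2, 1, 2]  (obs o_3=3)
t=4: δ = [2.333e-06, 4.666e-06, 5.184e-06, 3.110e-06]  ψ = [2, 2, 0, 2]  (obs o_4=2)
t=5: δ = [4.666e-07, 4.666e-07, 5.599e-07, 3.110e-07]  ψ = [2, 2, 1, 2]  (obs o_5=3)
t=6: δ = [6.718e-08, 3.359e-08, 1.866e-08, 3.359e-08]  ψ = [2, 2, 0, 2]  (obs o_6=0)
backtrack: best end state = 0; path = [1, 2, 1, 2, 1, 2, 0]

path = [1, 2, 1, 2, 1, 2, 0]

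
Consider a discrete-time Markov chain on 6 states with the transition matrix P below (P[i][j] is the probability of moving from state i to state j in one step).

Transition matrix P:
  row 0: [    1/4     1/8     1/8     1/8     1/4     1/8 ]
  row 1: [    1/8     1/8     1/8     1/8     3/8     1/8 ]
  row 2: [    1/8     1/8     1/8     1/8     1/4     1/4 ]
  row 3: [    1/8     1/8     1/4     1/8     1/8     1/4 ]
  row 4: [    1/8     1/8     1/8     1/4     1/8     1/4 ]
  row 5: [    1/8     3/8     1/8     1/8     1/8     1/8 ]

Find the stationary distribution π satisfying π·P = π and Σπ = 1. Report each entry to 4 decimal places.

Balance equations π_j = Σ_i π_i·P[i][j]:
  π_0 = 1/4·π_0 + 1/8·π_1 + 1/8·π_2 + 1/8·π_3 + 1/8·π_4 + 1/8·π_5
  π_1 = 1/8·π_0 + 1/8·π_1 + 1/8·π_2 + 1/8·π_3 + 1/8·π_4 + 3/8·π_5
  π_2 = 1/8·π_0 + 1/8·π_1 + 1/8·π_2 + 1/4·π_3 + 1/8·π_4 + 1/8·π_5
  π_3 = 1/8·π_0 + 1/8·π_1 + 1/8·π_2 + 1/8·π_3 + 1/4·π_4 + 1/8·π_5
  π_4 = 1/4·π_0 + 3/8·π_1 + 1/4·π_2 + 1/8·π_3 + 1/8·π_4 + 1/8·π_5
  normalize: π_0 + π_1 + π_2 + π_3 + π_4 + π_5 = 1
Solving the linear system gives exactly π = [1/7, 89/518, 2719/18907, 2845/18907, 3853/18907, 97/518].

π = [0.1429, 0.1718, 0.1438, 0.1505, 0.2038, 0.1873]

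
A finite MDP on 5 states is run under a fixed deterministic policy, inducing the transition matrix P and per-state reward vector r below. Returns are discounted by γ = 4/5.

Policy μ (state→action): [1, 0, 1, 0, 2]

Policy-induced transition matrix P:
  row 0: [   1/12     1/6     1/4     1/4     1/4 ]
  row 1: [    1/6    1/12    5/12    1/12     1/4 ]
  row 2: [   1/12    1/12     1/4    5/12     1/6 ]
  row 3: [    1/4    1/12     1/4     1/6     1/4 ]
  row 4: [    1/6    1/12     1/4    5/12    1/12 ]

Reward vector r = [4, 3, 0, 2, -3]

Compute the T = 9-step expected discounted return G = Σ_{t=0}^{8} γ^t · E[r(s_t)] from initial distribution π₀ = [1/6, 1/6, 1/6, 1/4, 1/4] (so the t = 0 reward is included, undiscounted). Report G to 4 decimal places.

G = 3.8998

t=0: π = [0.1667, 0.1667, 0.1667, 0.2500, 0.2500], E[r] = 0.9167, γ^t·E[r] = 0.916667, running G = 0.916667
t=1: π = [0.1597, 0.0972, 0.2778, 0.2708, 0.1944], E[r] = 0.8889, γ^t·E[r] = 0.711111, running G = 1.627778
t=2: π = [0.1528, 0.0966, 0.2662, 0.2899, 0.1944], E[r] = 0.8976, γ^t·E[r] = 0.574444, running G = 2.202222
t=3: π = [0.1559, 0.0961, 0.2661, 0.2865, 0.1954], E[r] = 0.8986, γ^t·E[r] = 0.460099, running G = 2.662321
t=4: π = [0.1554, 0.0963, 0.2660, 0.2870, 0.1953], E[r] = 0.8988, γ^t·E[r] = 0.368137, running G = 3.030458
t=5: π = [0.1555, 0.0963, 0.2661, 0.2869, 0.1953], E[r] = 0.8987, γ^t·E[r] = 0.294475, running G = 3.324932
t=6: π = [0.1554, 0.0963, 0.2660, 0.2869, 0.1953], E[r] = 0.8987, γ^t·E[r] = 0.235586, running G = 3.560518
t=7: π = [0.1555, 0.0963, 0.2660, 0.2869, 0.1953], E[r] = 0.8987, γ^t·E[r] = 0.188468, running G = 3.748986
t=8: π = [0.1555, 0.0963, 0.2660, 0.2869, 0.1953], E[r] = 0.8987, γ^t·E[r] = 0.150774, running G = 3.899760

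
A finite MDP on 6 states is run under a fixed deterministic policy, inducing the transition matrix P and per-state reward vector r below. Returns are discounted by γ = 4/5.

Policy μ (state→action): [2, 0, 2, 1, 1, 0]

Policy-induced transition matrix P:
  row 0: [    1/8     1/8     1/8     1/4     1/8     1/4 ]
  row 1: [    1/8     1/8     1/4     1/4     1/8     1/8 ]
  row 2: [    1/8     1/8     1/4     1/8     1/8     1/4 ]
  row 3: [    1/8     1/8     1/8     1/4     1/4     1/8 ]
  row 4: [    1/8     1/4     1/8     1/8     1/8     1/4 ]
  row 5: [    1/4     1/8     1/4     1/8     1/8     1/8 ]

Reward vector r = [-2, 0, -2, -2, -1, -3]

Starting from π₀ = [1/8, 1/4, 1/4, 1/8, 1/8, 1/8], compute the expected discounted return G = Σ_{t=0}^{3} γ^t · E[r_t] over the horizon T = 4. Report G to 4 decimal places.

t=0: π = [0.1250, 0.2500, 0.2500, 0.1250, 0.1250, 0.1250], E[r] = -1.5000, γ^t·E[r] = -1.500000, running G = -1.500000
t=1: π = [0.1406, 0.1406, 0.2031, 0.1875, 0.1406, 0.1875], E[r] = -1.7656, γ^t·E[r] = -1.412500, running G = -2.912500
t=2: π = [0.1484, 0.1426, 0.1914, 0.1836, 0.1484, 0.1855], E[r] = -1.7520, γ^t·E[r] = -1.121250, running G = -4.033750
t=3: π = [0.1482, 0.1436, 0.1899, 0.1843, 0.1479, 0.1860], E[r] = -1.7510, γ^t·E[r] = -0.896500, running G = -4.930250

G = -4.9303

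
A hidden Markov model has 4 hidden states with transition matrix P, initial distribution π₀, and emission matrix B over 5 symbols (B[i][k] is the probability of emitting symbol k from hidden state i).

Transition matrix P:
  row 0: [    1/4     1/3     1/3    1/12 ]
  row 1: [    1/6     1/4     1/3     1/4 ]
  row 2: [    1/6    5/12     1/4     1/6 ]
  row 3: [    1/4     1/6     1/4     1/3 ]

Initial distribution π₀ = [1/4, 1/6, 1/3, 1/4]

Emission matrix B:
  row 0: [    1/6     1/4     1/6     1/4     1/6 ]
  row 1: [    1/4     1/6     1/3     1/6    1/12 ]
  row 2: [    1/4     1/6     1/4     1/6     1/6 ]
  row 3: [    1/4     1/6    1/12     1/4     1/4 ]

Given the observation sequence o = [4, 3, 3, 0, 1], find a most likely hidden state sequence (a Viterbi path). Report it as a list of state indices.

t=0: δ = [4.167e-02, 1.389e-02, 5.556e-02, 6.250e-02]  (obs o_0=4)
t=1: δ = [3.906e-03, 3.858e-03, 2.604e-03, 5.208e-03]  ψ = [3, 2, 3, 3]  (obs o_1=3)
t=2: δ = [3.255e-04, 2.170e-04, 2.170e-04, 4.340e-04]  ψ = [3, 0, 0, 3]  (obs o_2=3)
t=3: δ = [1.808e-05, 2.713e-05, 2.713e-05, 3.617e-05]  ψ = [3, 0, 0, 3]  (obs o_3=0)
t=4: δ = [2.261e-06, 1.884e-06, 1.507e-06, 2.009e-06]  ψ = [3, 2, 1, 3]  (obs o_4=1)
backtrack: best end state = 0; path = [3, 3, 3, 3, 0]

path = [3, 3, 3, 3, 0]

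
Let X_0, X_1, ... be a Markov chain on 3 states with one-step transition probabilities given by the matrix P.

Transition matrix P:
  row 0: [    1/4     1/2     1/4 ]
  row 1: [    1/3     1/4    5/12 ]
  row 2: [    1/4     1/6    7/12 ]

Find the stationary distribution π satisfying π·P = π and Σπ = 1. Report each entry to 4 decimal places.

π = [0.2734, 0.2813, 0.4453]

Balance equations π_j = Σ_i π_i·P[i][j]:
  π_0 = 1/4·π_0 + 1/3·π_1 + 1/4·π_2
  π_1 = 1/2·π_0 + 1/4·π_1 + 1/6·π_2
  normalize: π_0 + π_1 + π_2 = 1
Solving the linear system gives exactly π = [35/128, 9/32, 57/128].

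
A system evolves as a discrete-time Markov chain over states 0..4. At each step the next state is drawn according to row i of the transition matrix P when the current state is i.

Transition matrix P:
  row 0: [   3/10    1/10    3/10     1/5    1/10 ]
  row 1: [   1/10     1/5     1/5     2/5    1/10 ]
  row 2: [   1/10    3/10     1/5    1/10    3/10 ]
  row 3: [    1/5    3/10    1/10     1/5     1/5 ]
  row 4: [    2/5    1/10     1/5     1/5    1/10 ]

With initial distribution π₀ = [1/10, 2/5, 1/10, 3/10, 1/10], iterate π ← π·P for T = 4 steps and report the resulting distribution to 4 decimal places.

π = [0.2132, 0.2048, 0.1990, 0.2211, 0.1620]

t=0: π = [0.1000, 0.4000, 0.1000, 0.3000, 0.1000]
t=1: π = [0.1800, 0.2200, 0.1800, 0.2700, 0.1500]
t=2: π = [0.2080, 0.2120, 0.1910, 0.2260, 0.1630]
t=3: π = [0.2131, 0.2046, 0.1982, 0.2233, 0.1608]
t=4: π = [0.2132, 0.2048, 0.1990, 0.2211, 0.1620]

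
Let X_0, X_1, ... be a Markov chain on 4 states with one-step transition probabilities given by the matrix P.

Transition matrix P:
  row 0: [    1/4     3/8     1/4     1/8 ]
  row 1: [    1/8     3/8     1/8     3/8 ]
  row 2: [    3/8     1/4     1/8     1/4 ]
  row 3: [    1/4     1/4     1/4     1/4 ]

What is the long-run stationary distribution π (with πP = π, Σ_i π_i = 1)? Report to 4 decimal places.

Balance equations π_j = Σ_i π_i·P[i][j]:
  π_0 = 1/4·π_0 + 1/8·π_1 + 3/8·π_2 + 1/4·π_3
  π_1 = 3/8·π_0 + 3/8·π_1 + 1/4·π_2 + 1/4·π_3
  π_2 = 1/4·π_0 + 1/8·π_1 + 1/8·π_2 + 1/4·π_3
  normalize: π_0 + π_1 + π_2 + π_3 = 1
Solving the linear system gives exactly π = [60/257, 82/257, 48/257, 67/257].

π = [0.2335, 0.3191, 0.1868, 0.2607]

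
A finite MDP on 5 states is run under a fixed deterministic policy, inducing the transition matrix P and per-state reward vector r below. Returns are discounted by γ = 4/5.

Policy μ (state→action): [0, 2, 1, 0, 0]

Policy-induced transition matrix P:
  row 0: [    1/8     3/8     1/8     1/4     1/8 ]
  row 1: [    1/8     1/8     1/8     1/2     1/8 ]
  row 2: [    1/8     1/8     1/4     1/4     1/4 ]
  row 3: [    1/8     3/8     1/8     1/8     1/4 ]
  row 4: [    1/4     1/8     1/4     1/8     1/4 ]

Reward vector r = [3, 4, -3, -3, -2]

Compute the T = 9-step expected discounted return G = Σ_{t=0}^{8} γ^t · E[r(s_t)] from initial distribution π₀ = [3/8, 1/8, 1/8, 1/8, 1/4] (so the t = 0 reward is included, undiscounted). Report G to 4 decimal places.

t=0: π = [0.3750, 0.1250, 0.1250, 0.1250, 0.2500], E[r] = 0.3750, γ^t·E[r] = 0.375000, running G = 0.375000
t=1: π = [0.1563, 0.2500, 0.1719, 0.2344, 0.1875], E[r] = -0.1250, γ^t·E[r] = -0.100000, running G = 0.275000
t=2: π = [0.1484, 0.2227, 0.1699, 0.2598, 0.1992], E[r] = -0.3516, γ^t·E[r] = -0.225000, running G = 0.050000
t=3: π = [0.1499, 0.2271, 0.1711, 0.2483, 0.2036], E[r] = -0.3076, γ^t·E[r] = -0.157500, running G = -0.107500
t=4: π = [0.1505, 0.2245, 0.1718, 0.2503, 0.2029], E[r] = -0.3226, γ^t·E[r] = -0.132125, running G = -0.239625
t=5: π = [0.1504, 0.2252, 0.1718, 0.2495, 0.2031], E[r] = -0.3184, γ^t·E[r] = -0.104348, running G = -0.343973
t=6: π = [0.1504, 0.2250, 0.1719, 0.2497, 0.2031], E[r] = -0.3199, γ^t·E[r] = -0.083849, running G = -0.427821
t=7: π = [0.1504, 0.2250, 0.1719, 0.2496, 0.2031], E[r] = -0.3194, γ^t·E[r] = -0.066991, running G = -0.494812
t=8: π = [0.1504, 0.2250, 0.1719, 0.2497, 0.2031], E[r] = -0.3196, γ^t·E[r] = -0.053615, running G = -0.548427

G = -0.5484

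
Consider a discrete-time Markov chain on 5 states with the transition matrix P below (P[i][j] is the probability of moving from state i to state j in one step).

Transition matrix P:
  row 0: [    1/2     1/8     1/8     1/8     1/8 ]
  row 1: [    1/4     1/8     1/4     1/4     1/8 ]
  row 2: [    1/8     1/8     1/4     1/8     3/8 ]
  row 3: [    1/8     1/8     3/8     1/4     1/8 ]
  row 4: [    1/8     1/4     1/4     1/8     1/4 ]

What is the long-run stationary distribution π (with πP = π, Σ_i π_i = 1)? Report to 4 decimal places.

Balance equations π_j = Σ_i π_i·P[i][j]:
  π_0 = 1/2·π_0 + 1/4·π_1 + 1/8·π_2 + 1/8·π_3 + 1/8·π_4
  π_1 = 1/8·π_0 + 1/8·π_1 + 1/8·π_2 + 1/8·π_3 + 1/4·π_4
  π_2 = 1/8·π_0 + 1/4·π_1 + 1/4·π_2 + 3/8·π_3 + 1/4·π_4
  π_3 = 1/8·π_0 + 1/4·π_1 + 1/8·π_2 + 1/4·π_3 + 1/8·π_4
  normalize: π_0 + π_1 + π_2 + π_3 + π_4 = 1
Solving the linear system gives exactly π = [301/1307, 198/1307, 316/1307, 215/1307, 277/1307].

π = [0.2303, 0.1515, 0.2418, 0.1645, 0.2119]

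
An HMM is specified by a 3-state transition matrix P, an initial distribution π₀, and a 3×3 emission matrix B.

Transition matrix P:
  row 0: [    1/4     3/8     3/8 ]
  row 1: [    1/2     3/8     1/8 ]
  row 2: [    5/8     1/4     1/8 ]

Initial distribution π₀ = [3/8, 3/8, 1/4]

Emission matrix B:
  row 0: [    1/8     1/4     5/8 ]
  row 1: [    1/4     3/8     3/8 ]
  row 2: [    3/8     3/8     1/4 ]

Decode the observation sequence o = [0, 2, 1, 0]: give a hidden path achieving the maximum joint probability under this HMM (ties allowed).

path = [2, 0, 1, 1]

t=0: δ = [4.688e-02, 9.375e-02, 9.375e-02]  (obs o_0=0)
t=1: δ = [3.662e-02, 1.318e-02, 4.395e-03]  ψ = [2, 1, 0]  (obs o_1=2)
t=2: δ = [2.289e-03, 5.150e-03, 5.150e-03]  ψ = [0, 0, 0]  (obs o_2=1)
t=3: δ = [4.023e-04, 4.828e-04, 3.219e-04]  ψ = [2, 1, 0]  (obs o_3=0)
backtrack: best end state = 1; path = [2, 0, 1, 1]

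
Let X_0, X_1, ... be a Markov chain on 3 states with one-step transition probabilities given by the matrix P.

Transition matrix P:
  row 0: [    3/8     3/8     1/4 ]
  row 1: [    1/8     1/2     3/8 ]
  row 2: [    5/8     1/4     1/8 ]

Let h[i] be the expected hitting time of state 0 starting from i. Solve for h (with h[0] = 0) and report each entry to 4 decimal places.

h = [0.0000, 3.6364, 2.1818]

First-step conditioning: h[0] = 0; for i ≠ 0, h[i] = 1 + Σ_k P[i][k]·h[k].
  h[1] = 1 + 1/2·h[1] + 3/8·h[2]
  h[2] = 1 + 1/4·h[1] + 1/8·h[2]
Solving the 2×2 linear system over states ≠ 0 gives exactly h = [0, 40/11, 24/11] (h[0] = 0 is the target).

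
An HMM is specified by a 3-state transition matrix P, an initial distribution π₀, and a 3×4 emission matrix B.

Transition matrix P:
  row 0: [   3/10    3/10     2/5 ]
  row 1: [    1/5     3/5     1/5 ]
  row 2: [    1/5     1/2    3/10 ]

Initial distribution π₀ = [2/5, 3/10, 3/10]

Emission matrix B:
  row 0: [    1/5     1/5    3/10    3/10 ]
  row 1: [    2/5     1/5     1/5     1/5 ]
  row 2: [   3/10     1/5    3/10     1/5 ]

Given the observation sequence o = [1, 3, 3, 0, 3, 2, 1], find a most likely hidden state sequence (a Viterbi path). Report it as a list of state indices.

t=0: δ = [8.000e-02, 6.000e-02, 6.000e-02]  (obs o_0=1)
t=1: δ = [7.200e-03, 7.200e-03, 6.400e-03]  ψ = [0, 1, 0]  (obs o_1=3)
t=2: δ = [6.480e-04, 8.640e-04, 5.760e-04]  ψ = [0, 1, 0]  (obs o_2=3)
t=3: δ = [3.888e-05, 2.074e-04, 7.776e-05]  ψ = [0, 1, 0]  (obs o_3=0)
t=4: δ = [1.244e-05, 2.488e-05, 8.294e-06]  ψ = [1, 1, 1]  (obs o_4=3)
t=5: δ = [1.493e-06, 2.986e-06, 1.493e-06]  ψ = [1, 1, 0]  (obs o_5=2)
t=6: δ = [1.194e-07, 3.583e-07, 1.194e-07]  ψ = [1, 1, 0]  (obs o_6=1)
backtrack: best end state = 1; path = [1, 1, 1, 1, 1, 1, 1]

path = [1, 1, 1, 1, 1, 1, 1]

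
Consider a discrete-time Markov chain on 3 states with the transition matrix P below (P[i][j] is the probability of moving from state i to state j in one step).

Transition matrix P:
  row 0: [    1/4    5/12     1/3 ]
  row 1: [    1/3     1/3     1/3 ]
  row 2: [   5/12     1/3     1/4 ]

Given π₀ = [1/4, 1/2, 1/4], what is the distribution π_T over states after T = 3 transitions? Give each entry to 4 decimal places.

t=0: π = [0.2500, 0.5000, 0.2500]
t=1: π = [0.3333, 0.3542, 0.3125]
t=2: π = [0.3316, 0.3611, 0.3073]
t=3: π = [0.3313, 0.3610, 0.3077]

π = [0.3313, 0.3610, 0.3077]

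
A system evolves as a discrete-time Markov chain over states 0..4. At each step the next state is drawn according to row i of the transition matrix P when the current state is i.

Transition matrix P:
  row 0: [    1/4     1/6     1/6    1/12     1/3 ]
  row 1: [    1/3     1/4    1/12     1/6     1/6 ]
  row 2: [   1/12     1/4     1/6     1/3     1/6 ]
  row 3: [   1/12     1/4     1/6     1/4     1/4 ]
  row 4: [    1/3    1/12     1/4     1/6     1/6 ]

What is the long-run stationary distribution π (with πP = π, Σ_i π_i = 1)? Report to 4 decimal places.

Balance equations π_j = Σ_i π_i·P[i][j]:
  π_0 = 1/4·π_0 + 1/3·π_1 + 1/12·π_2 + 1/12·π_3 + 1/3·π_4
  π_1 = 1/6·π_0 + 1/4·π_1 + 1/4·π_2 + 1/4·π_3 + 1/12·π_4
  π_2 = 1/6·π_0 + 1/12·π_1 + 1/6·π_2 + 1/6·π_3 + 1/4·π_4
  π_3 = 1/12·π_0 + 1/6·π_1 + 1/3·π_2 + 1/4·π_3 + 1/6·π_4
  normalize: π_0 + π_1 + π_2 + π_3 + π_4 = 1
Solving the linear system gives exactly π = [2098/9349, 3639/18698, 1578/9349, 1796/9349, 4115/18698].

π = [0.2244, 0.1946, 0.1688, 0.1921, 0.2201]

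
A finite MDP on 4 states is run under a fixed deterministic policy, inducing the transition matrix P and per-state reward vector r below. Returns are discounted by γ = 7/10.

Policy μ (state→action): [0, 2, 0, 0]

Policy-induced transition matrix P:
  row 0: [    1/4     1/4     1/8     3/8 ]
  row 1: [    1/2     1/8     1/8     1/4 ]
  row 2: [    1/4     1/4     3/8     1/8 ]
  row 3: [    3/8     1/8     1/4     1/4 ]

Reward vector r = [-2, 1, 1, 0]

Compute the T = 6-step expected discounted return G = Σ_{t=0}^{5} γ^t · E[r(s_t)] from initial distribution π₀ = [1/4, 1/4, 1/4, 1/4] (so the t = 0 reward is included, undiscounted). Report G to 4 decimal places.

t=0: π = [0.2500, 0.2500, 0.2500, 0.2500], E[r] = 0.0000, γ^t·E[r] = 0.000000, running G = 0.000000
t=1: π = [0.3438, 0.1875, 0.2188, 0.2500], E[r] = -0.2813, γ^t·E[r] = -0.196875, running G = -0.196875
t=2: π = [0.3281, 0.1953, 0.2109, 0.2656], E[r] = -0.2500, γ^t·E[r] = -0.122500, running G = -0.319375
t=3: π = [0.3320, 0.1924, 0.2109, 0.2646], E[r] = -0.2607, γ^t·E[r] = -0.089435, running G = -0.408810
t=4: π = [0.3312, 0.1929, 0.2108, 0.2651], E[r] = -0.2587, γ^t·E[r] = -0.062106, running G = -0.470916
t=5: π = [0.3314, 0.1927, 0.2108, 0.2650], E[r] = -0.2591, γ^t·E[r] = -0.043551, running G = -0.514467

G = -0.5145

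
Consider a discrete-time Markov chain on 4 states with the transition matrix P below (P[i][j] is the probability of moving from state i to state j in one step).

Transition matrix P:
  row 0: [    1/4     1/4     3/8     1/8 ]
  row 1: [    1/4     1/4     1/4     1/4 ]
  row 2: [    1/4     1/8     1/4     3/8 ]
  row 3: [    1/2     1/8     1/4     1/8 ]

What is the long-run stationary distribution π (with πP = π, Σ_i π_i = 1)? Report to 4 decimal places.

π = [0.3051, 0.1864, 0.2881, 0.2203]

Balance equations π_j = Σ_i π_i·P[i][j]:
  π_0 = 1/4·π_0 + 1/4·π_1 + 1/4·π_2 + 1/2·π_3
  π_1 = 1/4·π_0 + 1/4·π_1 + 1/8·π_2 + 1/8·π_3
  π_2 = 3/8·π_0 + 1/4·π_1 + 1/4·π_2 + 1/4·π_3
  normalize: π_0 + π_1 + π_2 + π_3 = 1
Solving the linear system gives exactly π = [18/59, 11/59, 17/59, 13/59].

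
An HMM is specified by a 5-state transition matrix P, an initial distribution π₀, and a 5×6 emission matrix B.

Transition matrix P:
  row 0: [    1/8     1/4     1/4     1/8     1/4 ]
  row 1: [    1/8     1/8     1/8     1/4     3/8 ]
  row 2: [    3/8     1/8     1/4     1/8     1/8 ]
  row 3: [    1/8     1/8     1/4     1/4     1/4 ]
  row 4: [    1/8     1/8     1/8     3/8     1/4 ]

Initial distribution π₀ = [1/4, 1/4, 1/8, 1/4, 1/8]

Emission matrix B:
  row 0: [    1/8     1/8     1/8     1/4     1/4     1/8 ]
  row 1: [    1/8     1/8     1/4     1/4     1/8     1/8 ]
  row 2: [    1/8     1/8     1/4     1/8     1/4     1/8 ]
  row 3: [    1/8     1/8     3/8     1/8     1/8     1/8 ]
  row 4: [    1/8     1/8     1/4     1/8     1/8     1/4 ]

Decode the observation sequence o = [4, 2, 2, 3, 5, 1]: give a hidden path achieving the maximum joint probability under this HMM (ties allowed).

path = [0, 4, 3, 1, 4, 3]

t=0: δ = [6.250e-02, 3.125e-02, 3.125e-02, 3.125e-02, 1.562e-02]  (obs o_0=4)
t=1: δ = [1.465e-03, 3.906e-03, 3.906e-03, 2.930e-03, 3.906e-03]  ψ = [2, 0, 0, 0, 0]  (obs o_1=2)
t=2: δ = [1.831e-04, 1.221e-04, 2.441e-04, 5.493e-04, 3.662e-04]  ψ = [2, 1, 2, 4, 1]  (obs o_2=2)
t=3: δ = [2.289e-05, 1.717e-05, 1.717e-05, 1.717e-05, 1.717e-05]  ψ = [2, 3, 3, 3, 3]  (obs o_3=3)
t=4: δ = [8.047e-07, 7.153e-07, 7.153e-07, 8.047e-07, 1.609e-06]  ψ = [2, 0, 0, 4, 1]  (obs o_4=5)
t=5: δ = [3.353e-08, 2.515e-08, 2.515e-08, 7.544e-08, 5.029e-08]  ψ = [2, 0, 0, 4, 4]  (obs o_5=1)
backtrack: best end state = 3; path = [0, 4, 3, 1, 4, 3]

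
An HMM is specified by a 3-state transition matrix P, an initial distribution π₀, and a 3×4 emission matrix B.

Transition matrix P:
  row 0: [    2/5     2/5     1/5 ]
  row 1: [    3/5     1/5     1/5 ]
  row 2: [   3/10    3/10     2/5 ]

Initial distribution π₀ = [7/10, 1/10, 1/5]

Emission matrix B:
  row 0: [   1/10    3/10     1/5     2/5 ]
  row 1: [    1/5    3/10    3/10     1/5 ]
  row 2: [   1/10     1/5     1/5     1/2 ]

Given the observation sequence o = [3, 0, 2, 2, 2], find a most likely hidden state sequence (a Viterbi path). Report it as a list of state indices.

path = [0, 1, 0, 1, 0]

t=0: δ = [2.800e-01, 2.000e-02, 1.000e-01]  (obs o_0=3)
t=1: δ = [1.120e-02, 2.240e-02, 5.600e-03]  ψ = [0, 0, 0]  (obs o_1=0)
t=2: δ = [2.688e-03, 1.344e-03, 8.960e-04]  ψ = [1, 0, 1]  (obs o_2=2)
t=3: δ = [2.150e-04, 3.226e-04, 1.075e-04]  ψ = [0, 0, 0]  (obs o_3=2)
t=4: δ = [3.871e-05, 2.580e-05, 1.290e-05]  ψ = [1, 0, 1]  (obs o_4=2)
backtrack: best end state = 0; path = [0, 1, 0, 1, 0]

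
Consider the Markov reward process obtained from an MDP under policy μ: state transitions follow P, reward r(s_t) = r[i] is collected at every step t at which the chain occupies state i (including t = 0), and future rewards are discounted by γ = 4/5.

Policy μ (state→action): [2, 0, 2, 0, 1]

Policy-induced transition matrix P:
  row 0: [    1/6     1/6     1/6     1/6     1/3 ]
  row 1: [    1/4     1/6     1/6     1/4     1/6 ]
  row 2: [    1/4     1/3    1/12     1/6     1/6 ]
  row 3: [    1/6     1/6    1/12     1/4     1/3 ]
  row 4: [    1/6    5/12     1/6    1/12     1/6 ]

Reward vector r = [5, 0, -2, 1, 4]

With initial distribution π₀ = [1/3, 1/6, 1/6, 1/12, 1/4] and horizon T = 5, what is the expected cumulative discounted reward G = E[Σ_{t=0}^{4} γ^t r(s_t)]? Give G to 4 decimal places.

G = 6.6867

t=0: π = [0.3333, 0.1667, 0.1667, 0.0833, 0.2500], E[r] = 2.4167, γ^t·E[r] = 2.416667, running G = 2.416667
t=1: π = [0.1944, 0.2569, 0.1458, 0.1667, 0.2361], E[r] = 1.7917, γ^t·E[r] = 1.433333, running G = 3.850000
t=2: π = [0.2002, 0.2500, 0.1406, 0.1823, 0.2269], E[r] = 1.8096, γ^t·E[r] = 1.158148, running G = 5.008148
t=3: π = [0.1992, 0.2468, 0.1398, 0.1838, 0.2304], E[r] = 1.8220, γ^t·E[r] = 0.932889, running G = 5.941037
t=4: π = [0.1989, 0.2476, 0.1397, 0.1833, 0.2305], E[r] = 1.8203, γ^t·E[r] = 0.745615, running G = 6.686652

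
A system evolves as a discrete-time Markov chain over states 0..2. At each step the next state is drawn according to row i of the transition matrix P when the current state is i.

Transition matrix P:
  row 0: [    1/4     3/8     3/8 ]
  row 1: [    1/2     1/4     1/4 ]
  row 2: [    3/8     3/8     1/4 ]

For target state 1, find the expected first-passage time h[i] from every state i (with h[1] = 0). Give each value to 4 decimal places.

h = [2.6667, 0.0000, 2.6667]

First-step conditioning: h[1] = 0; for i ≠ 1, h[i] = 1 + Σ_k P[i][k]·h[k].
  h[0] = 1 + 1/4·h[0] + 3/8·h[2]
  h[2] = 1 + 3/8·h[0] + 1/4·h[2]
Solving the 2×2 linear system over states ≠ 1 gives exactly h = [8/3, 0, 8/3] (h[1] = 0 is the target).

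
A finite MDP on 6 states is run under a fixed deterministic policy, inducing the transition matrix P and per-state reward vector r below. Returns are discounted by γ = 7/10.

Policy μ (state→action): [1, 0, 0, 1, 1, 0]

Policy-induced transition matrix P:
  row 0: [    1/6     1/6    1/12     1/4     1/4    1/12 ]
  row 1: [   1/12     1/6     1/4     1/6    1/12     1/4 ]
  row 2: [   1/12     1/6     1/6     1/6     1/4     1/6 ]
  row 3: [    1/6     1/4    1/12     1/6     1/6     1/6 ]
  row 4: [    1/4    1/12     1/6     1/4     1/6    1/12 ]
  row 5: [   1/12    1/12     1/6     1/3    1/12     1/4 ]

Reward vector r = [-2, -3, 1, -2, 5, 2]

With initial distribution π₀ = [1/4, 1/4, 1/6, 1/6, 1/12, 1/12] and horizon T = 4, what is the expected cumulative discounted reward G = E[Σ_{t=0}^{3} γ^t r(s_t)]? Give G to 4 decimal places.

G = -0.6165

t=0: π = [0.2500, 0.2500, 0.1667, 0.1667, 0.0833, 0.0833], E[r] = -0.8333, γ^t·E[r] = -0.833333, running G = -0.833333
t=1: π = [0.1319, 0.1667, 0.1528, 0.2083, 0.1736, 0.1667], E[r] = 0.1736, γ^t·E[r] = 0.121528, running G = -0.711806
t=2: π = [0.1406, 0.1557, 0.1522, 0.2199, 0.1626, 0.1690], E[r] = 0.1152, γ^t·E[r] = 0.056429, running G = -0.655376
t=3: π = [0.1405, 0.1574, 0.1496, 0.2201, 0.1640, 0.1685], E[r] = 0.1133, γ^t·E[r] = 0.038872, running G = -0.616504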